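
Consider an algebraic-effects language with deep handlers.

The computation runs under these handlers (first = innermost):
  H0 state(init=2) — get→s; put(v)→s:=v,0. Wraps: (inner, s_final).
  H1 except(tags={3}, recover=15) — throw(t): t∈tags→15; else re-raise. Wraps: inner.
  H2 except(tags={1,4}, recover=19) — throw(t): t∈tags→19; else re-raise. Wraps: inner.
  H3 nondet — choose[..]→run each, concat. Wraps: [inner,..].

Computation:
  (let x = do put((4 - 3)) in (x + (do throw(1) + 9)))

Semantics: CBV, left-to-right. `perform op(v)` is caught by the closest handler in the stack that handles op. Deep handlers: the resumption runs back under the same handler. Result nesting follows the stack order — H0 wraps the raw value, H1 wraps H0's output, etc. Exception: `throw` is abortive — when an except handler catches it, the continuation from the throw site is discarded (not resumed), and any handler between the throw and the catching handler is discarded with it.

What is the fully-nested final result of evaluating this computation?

Answer: [19]

Evaluation trace:
put(1) @ H0 ⇒ s:=1
throw(1) @ H1 re-raised
throw(1) @ H2 caught ⇒ 19
H3 returns [19]
= [19]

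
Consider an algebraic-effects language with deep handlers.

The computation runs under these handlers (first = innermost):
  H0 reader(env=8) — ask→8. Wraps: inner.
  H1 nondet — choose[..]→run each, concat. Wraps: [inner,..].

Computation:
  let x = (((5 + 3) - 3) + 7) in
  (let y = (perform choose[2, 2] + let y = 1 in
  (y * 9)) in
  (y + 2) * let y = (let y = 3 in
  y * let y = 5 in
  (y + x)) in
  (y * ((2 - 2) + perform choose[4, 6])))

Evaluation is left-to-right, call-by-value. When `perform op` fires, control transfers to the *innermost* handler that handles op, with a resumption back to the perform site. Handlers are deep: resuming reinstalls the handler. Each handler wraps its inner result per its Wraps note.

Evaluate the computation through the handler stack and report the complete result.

Answer: [2652, 3978, 2652, 3978]

Evaluation trace:
choose[2, 2] @ H1
  branch[0] choose=2:
    choose[4, 6] @ H1
      branch[0] choose=4:
        H0 returns 2652
        H1 returns [2652]
      branch[1] choose=6:
        H0 returns 3978
        H1 returns [3978]
  branch[1] choose=2:
    choose[4, 6] @ H1
      branch[0] choose=4:
        H0 returns 2652
        H1 returns [2652]
      branch[1] choose=6:
        H0 returns 3978
        H1 returns [3978]
= [2652, 3978, 2652, 3978]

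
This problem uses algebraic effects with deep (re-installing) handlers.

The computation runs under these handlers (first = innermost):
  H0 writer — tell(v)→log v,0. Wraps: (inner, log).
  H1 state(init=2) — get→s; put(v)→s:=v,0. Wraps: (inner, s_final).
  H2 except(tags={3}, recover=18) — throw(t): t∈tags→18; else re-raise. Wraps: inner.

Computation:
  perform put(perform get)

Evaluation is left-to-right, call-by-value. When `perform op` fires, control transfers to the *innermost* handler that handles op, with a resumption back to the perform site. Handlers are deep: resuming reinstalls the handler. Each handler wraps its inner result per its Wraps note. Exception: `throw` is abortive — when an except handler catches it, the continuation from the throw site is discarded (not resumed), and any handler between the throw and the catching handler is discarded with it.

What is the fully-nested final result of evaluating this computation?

Answer: ((0, ()), 2)

Step-by-step:
get @ H1 ⇒ 2
put(2) @ H1 ⇒ s:=2
H0 returns (0, ())
H1 returns ((0, ()), 2)
H2 returns ((0, ()), 2)
= ((0, ()), 2)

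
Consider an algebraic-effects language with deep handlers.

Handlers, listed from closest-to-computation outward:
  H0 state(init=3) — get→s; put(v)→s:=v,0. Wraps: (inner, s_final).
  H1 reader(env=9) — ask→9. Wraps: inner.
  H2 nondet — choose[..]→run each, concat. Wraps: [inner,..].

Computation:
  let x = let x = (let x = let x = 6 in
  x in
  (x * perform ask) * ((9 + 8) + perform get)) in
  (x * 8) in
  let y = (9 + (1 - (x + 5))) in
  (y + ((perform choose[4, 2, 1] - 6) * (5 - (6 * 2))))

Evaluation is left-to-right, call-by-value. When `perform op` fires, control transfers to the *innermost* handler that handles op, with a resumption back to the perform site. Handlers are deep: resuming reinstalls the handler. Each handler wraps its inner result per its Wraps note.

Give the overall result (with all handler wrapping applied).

Answer: [(-8621, 3), (-8607, 3), (-8600, 3)]

Working:
ask @ H1 ⇒ 9
get @ H0 ⇒ 3
choose[4, 2, 1] @ H2
  branch[0] choose=4:
    H0 returns (-8621, 3)
    H1 returns (-8621, 3)
    H2 returns [(-8621, 3)]
  branch[1] choose=2:
    H0 returns (-8607, 3)
    H1 returns (-8607, 3)
    H2 returns [(-8607, 3)]
  branch[2] choose=1:
    H0 returns (-8600, 3)
    H1 returns (-8600, 3)
    H2 returns [(-8600, 3)]
= [(-8621, 3), (-8607, 3), (-8600, 3)]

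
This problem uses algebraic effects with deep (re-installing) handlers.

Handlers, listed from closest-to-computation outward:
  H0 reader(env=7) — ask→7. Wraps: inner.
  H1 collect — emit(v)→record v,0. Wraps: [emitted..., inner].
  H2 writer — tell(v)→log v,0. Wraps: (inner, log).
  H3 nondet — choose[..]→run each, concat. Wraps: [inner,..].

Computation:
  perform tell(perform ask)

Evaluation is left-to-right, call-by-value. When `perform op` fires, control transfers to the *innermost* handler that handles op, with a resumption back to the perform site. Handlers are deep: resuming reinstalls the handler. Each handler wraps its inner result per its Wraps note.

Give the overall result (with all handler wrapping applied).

Working:
ask @ H0 ⇒ 7
tell(7) @ H2 ⇒ log+=7
H0 returns 0
H1 returns [0]
H2 returns ([0], (7))
H3 returns [([0], (7))]
= [([0], (7))]

Answer: [([0], (7))]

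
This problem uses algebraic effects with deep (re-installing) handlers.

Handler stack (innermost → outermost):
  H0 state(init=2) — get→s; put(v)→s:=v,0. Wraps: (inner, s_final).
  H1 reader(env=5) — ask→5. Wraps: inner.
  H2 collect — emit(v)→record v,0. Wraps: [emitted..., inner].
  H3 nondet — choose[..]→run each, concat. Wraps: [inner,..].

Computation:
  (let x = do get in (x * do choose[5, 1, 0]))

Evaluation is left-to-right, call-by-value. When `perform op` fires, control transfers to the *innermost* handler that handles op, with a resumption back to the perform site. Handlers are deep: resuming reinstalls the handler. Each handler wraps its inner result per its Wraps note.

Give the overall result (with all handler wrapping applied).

Step-by-step:
get @ H0 ⇒ 2
choose[5, 1, 0] @ H3
  branch[0] choose=5:
    H0 returns (10, 2)
    H1 returns (10, 2)
    H2 returns [(10, 2)]
    H3 returns [[(10, 2)]]
  branch[1] choose=1:
    H0 returns (2, 2)
    H1 returns (2, 2)
    H2 returns [(2, 2)]
    H3 returns [[(2, 2)]]
  branch[2] choose=0:
    H0 returns (0, 2)
    H1 returns (0, 2)
    H2 returns [(0, 2)]
    H3 returns [[(0, 2)]]
= [[(10, 2)], [(2, 2)], [(0, 2)]]

Answer: [[(10, 2)], [(2, 2)], [(0, 2)]]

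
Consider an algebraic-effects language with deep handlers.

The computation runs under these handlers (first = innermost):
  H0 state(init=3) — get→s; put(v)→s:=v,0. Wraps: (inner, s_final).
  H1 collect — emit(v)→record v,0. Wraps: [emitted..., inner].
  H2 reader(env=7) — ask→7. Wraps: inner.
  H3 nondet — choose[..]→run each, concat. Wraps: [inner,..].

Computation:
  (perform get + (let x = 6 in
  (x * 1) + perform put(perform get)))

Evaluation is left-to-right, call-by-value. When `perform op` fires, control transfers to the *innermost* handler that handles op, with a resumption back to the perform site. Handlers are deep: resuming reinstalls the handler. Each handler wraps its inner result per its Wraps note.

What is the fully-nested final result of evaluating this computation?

Answer: [[(9, 3)]]

Evaluation trace:
get @ H0 ⇒ 3
get @ H0 ⇒ 3
put(3) @ H0 ⇒ s:=3
H0 returns (9, 3)
H1 returns [(9, 3)]
H2 returns [(9, 3)]
H3 returns [[(9, 3)]]
= [[(9, 3)]]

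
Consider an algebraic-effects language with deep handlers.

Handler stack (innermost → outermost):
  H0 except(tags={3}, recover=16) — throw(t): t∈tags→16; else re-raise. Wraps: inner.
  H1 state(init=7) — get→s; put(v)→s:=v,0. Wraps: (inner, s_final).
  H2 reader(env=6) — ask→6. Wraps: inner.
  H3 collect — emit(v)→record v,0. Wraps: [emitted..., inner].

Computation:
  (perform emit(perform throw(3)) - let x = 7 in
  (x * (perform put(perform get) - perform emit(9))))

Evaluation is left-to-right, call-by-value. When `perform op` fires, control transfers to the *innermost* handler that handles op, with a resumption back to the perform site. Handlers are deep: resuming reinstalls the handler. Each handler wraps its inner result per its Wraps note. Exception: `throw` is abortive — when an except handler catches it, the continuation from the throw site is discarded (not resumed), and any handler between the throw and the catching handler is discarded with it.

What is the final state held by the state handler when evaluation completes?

Answer: 7

Evaluation trace:
throw(3) @ H0 caught ⇒ 16
H1 returns (16, 7)
H2 returns (16, 7)
H3 returns [(16, 7)]
= [(16, 7)]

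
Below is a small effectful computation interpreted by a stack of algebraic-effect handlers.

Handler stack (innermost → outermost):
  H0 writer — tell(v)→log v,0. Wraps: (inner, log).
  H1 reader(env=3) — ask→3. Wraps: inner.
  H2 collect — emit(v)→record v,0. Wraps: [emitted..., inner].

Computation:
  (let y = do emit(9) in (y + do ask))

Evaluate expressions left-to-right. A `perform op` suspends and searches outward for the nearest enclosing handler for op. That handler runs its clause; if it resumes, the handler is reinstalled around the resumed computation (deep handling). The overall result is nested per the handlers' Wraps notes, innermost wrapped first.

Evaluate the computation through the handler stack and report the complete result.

Working:
emit(9) @ H2 ⇒ out+=9
ask @ H1 ⇒ 3
H0 returns (3, ())
H1 returns (3, ())
H2 returns [9, (3, ())]
= [9, (3, ())]

Answer: [9, (3, ())]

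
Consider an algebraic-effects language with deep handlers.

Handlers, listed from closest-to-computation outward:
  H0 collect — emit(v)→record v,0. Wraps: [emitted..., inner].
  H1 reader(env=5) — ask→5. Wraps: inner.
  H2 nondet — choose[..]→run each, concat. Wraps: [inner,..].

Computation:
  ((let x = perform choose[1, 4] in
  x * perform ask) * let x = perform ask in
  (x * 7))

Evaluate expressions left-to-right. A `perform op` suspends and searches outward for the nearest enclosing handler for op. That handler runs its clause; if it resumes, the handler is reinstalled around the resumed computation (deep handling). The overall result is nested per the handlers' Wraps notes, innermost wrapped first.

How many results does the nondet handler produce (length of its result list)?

Answer: 2

Step-by-step:
choose[1, 4] @ H2
  branch[0] choose=1:
    ask @ H1 ⇒ 5
    ask @ H1 ⇒ 5
    H0 returns [175]
    H1 returns [175]
    H2 returns [[175]]
  branch[1] choose=4:
    ask @ H1 ⇒ 5
    ask @ H1 ⇒ 5
    H0 returns [700]
    H1 returns [700]
    H2 returns [[700]]
= [[175], [700]]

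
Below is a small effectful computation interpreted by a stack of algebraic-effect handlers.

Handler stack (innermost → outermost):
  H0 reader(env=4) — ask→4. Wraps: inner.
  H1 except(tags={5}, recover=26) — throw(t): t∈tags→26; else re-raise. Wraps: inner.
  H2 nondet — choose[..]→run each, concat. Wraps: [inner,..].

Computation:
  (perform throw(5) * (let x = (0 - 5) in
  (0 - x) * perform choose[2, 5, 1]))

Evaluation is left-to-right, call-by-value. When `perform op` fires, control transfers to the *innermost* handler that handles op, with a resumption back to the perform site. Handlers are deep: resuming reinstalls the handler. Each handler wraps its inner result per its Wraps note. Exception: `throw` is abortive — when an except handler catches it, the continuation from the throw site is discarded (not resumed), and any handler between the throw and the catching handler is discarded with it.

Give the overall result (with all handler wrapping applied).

Working:
throw(5) @ H1 caught ⇒ 26
H2 returns [26]
= [26]

Answer: [26]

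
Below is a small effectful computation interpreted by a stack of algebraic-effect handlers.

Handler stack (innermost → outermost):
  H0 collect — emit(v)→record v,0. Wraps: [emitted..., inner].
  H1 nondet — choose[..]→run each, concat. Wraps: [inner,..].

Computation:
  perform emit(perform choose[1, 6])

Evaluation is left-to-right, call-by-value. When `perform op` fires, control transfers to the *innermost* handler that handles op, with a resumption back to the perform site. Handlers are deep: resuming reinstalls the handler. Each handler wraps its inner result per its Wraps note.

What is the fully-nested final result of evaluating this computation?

Answer: [[1, 0], [6, 0]]

Working:
choose[1, 6] @ H1
  branch[0] choose=1:
    emit(1) @ H0 ⇒ out+=1
    H0 returns [1, 0]
    H1 returns [[1, 0]]
  branch[1] choose=6:
    emit(6) @ H0 ⇒ out+=6
    H0 returns [6, 0]
    H1 returns [[6, 0]]
= [[1, 0], [6, 0]]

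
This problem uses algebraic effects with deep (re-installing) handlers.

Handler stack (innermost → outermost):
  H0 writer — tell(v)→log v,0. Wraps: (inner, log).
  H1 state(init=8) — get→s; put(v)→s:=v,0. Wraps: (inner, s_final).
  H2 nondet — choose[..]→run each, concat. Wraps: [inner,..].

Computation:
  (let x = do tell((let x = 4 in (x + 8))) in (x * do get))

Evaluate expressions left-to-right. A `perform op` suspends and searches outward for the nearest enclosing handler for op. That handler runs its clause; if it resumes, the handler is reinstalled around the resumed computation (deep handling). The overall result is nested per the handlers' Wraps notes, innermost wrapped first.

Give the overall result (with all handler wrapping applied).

Answer: [((0, (12)), 8)]

Step-by-step:
tell(12) @ H0 ⇒ log+=12
get @ H1 ⇒ 8
H0 returns (0, (12))
H1 returns ((0, (12)), 8)
H2 returns [((0, (12)), 8)]
= [((0, (12)), 8)]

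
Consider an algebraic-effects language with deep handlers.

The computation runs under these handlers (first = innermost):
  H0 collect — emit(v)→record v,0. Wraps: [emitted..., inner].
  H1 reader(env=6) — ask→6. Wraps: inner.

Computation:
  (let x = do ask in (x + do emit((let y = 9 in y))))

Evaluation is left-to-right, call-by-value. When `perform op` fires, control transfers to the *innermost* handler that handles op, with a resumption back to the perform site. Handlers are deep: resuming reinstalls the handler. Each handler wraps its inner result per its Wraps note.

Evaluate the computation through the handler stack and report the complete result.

Answer: [9, 6]

Evaluation trace:
ask @ H1 ⇒ 6
emit(9) @ H0 ⇒ out+=9
H0 returns [9, 6]
H1 returns [9, 6]
= [9, 6]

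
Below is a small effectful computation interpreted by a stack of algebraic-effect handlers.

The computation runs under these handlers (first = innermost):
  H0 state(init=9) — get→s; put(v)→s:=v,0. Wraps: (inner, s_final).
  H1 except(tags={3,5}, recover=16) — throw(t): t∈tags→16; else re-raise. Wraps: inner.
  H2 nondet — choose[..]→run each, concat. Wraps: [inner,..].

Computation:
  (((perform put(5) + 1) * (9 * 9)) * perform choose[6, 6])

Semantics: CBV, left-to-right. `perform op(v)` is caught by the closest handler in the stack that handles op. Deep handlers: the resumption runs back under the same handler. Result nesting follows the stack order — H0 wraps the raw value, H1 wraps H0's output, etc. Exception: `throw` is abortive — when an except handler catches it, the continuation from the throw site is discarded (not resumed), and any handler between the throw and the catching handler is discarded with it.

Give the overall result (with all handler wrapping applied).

Answer: [(486, 5), (486, 5)]

Working:
put(5) @ H0 ⇒ s:=5
choose[6, 6] @ H2
  branch[0] choose=6:
    H0 returns (486, 5)
    H1 returns (486, 5)
    H2 returns [(486, 5)]
  branch[1] choose=6:
    H0 returns (486, 5)
    H1 returns (486, 5)
    H2 returns [(486, 5)]
= [(486, 5), (486, 5)]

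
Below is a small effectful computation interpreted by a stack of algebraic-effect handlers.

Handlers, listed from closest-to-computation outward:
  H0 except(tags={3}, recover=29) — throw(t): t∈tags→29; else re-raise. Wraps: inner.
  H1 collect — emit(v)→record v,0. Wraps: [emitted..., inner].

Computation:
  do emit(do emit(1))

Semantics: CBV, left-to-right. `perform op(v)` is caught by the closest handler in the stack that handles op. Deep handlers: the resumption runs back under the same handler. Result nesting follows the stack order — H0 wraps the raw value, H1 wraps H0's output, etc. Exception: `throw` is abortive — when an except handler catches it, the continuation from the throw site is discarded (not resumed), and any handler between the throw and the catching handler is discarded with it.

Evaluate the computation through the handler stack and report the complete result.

Working:
emit(1) @ H1 ⇒ out+=1
emit(0) @ H1 ⇒ out+=0
H0 returns 0
H1 returns [1, 0, 0]
= [1, 0, 0]

Answer: [1, 0, 0]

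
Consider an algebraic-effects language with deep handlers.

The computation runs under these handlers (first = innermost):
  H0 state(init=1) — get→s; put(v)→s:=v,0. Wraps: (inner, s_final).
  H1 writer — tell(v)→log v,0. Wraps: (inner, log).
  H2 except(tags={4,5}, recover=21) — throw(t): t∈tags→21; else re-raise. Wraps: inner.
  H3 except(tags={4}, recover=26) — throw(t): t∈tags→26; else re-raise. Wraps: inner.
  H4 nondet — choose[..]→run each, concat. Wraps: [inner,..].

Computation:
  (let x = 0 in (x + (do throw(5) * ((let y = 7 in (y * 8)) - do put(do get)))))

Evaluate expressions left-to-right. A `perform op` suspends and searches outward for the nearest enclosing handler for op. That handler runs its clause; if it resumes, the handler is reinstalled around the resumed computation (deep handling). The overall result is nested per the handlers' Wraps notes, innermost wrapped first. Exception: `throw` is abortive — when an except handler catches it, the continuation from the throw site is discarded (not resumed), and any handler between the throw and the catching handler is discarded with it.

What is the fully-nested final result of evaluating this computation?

Answer: [21]

Working:
throw(5) @ H2 caught ⇒ 21
H3 returns 21
H4 returns [21]
= [21]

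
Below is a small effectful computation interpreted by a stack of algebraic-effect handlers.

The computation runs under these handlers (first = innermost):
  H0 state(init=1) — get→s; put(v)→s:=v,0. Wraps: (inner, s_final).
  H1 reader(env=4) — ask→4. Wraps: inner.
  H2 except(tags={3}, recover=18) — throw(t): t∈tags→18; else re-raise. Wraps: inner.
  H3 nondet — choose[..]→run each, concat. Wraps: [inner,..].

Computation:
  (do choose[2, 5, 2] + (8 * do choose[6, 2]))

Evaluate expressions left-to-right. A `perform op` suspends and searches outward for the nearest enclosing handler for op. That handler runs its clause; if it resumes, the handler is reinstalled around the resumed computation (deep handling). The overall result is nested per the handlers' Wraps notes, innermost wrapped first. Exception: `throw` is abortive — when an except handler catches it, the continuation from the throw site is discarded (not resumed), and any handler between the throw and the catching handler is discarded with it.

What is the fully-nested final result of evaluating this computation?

Step-by-step:
choose[2, 5, 2] @ H3
  branch[0] choose=2:
    choose[6, 2] @ H3
      branch[0] choose=6:
        H0 returns (50, 1)
        H1 returns (50, 1)
        H2 returns (50, 1)
        H3 returns [(50, 1)]
      branch[1] choose=2:
        H0 returns (18, 1)
        H1 returns (18, 1)
        H2 returns (18, 1)
        H3 returns [(18, 1)]
  branch[1] choose=5:
    choose[6, 2] @ H3
      branch[0] choose=6:
        H0 returns (53, 1)
        H1 returns (53, 1)
        H2 returns (53, 1)
        H3 returns [(53, 1)]
      branch[1] choose=2:
        H0 returns (21, 1)
        H1 returns (21, 1)
        H2 returns (21, 1)
        H3 returns [(21, 1)]
  branch[2] choose=2:
    choose[6, 2] @ H3
      branch[0] choose=6:
        H0 returns (50, 1)
        H1 returns (50, 1)
        H2 returns (50, 1)
        H3 returns [(50, 1)]
      branch[1] choose=2:
        H0 returns (18, 1)
        H1 returns (18, 1)
        H2 returns (18, 1)
        H3 returns [(18, 1)]
= [(50, 1), (18, 1), (53, 1), (21, 1), (50, 1), (18, 1)]

Answer: [(50, 1), (18, 1), (53, 1), (21, 1), (50, 1), (18, 1)]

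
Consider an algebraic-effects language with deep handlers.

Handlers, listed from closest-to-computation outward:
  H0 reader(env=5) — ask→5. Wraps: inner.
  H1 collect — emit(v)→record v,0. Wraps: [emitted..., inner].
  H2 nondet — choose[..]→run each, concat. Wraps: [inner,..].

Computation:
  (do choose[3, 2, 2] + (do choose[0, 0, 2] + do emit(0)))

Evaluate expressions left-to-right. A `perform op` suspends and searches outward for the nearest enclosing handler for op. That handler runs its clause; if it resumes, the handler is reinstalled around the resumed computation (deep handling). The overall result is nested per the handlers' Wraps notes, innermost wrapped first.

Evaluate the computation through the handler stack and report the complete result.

Working:
choose[3, 2, 2] @ H2
  branch[0] choose=3:
    choose[0, 0, 2] @ H2
      branch[0] choose=0:
        emit(0) @ H1 ⇒ out+=0
        H0 returns 3
        H1 returns [0, 3]
        H2 returns [[0, 3]]
      branch[1] choose=0:
        emit(0) @ H1 ⇒ out+=0
        H0 returns 3
        H1 returns [0, 3]
        H2 returns [[0, 3]]
      branch[2] choose=2:
        emit(0) @ H1 ⇒ out+=0
        H0 returns 5
        H1 returns [0, 5]
        H2 returns [[0, 5]]
  branch[1] choose=2:
    choose[0, 0, 2] @ H2
      branch[0] choose=0:
        emit(0) @ H1 ⇒ out+=0
        H0 returns 2
        H1 returns [0, 2]
        H2 returns [[0, 2]]
      branch[1] choose=0:
        emit(0) @ H1 ⇒ out+=0
        H0 returns 2
        H1 returns [0, 2]
        H2 returns [[0, 2]]
      branch[2] choose=2:
        emit(0) @ H1 ⇒ out+=0
        H0 returns 4
        H1 returns [0, 4]
        H2 returns [[0, 4]]
  branch[2] choose=2:
    choose[0, 0, 2] @ H2
      branch[0] choose=0:
        emit(0) @ H1 ⇒ out+=0
        H0 returns 2
        H1 returns [0, 2]
        H2 returns [[0, 2]]
      branch[1] choose=0:
        emit(0) @ H1 ⇒ out+=0
        H0 returns 2
        H1 returns [0, 2]
        H2 returns [[0, 2]]
      branch[2] choose=2:
        emit(0) @ H1 ⇒ out+=0
        H0 returns 4
        H1 returns [0, 4]
        H2 returns [[0, 4]]
= [[0, 3], [0, 3], [0, 5], [0, 2], [0, 2], [0, 4], [0, 2], [0, 2], [0, 4]]

Answer: [[0, 3], [0, 3], [0, 5], [0, 2], [0, 2], [0, 4], [0, 2], [0, 2], [0, 4]]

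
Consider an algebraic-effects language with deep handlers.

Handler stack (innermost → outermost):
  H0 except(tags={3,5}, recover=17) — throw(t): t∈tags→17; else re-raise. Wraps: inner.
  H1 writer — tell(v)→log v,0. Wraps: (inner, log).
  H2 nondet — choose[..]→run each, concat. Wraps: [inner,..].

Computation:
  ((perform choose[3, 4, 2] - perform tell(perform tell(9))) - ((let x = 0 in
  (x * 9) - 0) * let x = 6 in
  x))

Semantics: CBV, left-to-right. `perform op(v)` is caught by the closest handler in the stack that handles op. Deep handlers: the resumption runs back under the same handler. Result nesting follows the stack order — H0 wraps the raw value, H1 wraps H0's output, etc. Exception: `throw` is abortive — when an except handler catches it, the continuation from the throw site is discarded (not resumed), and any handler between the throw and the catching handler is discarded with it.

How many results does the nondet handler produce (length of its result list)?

Answer: 3

Evaluation trace:
choose[3, 4, 2] @ H2
  branch[0] choose=3:
    tell(9) @ H1 ⇒ log+=9
    tell(0) @ H1 ⇒ log+=0
    H0 returns 3
    H1 returns (3, (9, 0))
    H2 returns [(3, (9, 0))]
  branch[1] choose=4:
    tell(9) @ H1 ⇒ log+=9
    tell(0) @ H1 ⇒ log+=0
    H0 returns 4
    H1 returns (4, (9, 0))
    H2 returns [(4, (9, 0))]
  branch[2] choose=2:
    tell(9) @ H1 ⇒ log+=9
    tell(0) @ H1 ⇒ log+=0
    H0 returns 2
    H1 returns (2, (9, 0))
    H2 returns [(2, (9, 0))]
= [(3, (9, 0)), (4, (9, 0)), (2, (9, 0))]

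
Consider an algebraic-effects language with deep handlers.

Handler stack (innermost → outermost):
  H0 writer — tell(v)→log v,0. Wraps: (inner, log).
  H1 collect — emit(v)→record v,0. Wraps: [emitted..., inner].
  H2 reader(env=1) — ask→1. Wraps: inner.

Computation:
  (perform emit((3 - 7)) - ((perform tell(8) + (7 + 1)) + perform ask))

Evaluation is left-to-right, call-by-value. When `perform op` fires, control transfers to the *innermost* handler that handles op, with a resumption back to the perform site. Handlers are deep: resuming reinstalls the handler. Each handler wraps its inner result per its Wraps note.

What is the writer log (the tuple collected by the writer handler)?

Working:
emit(-4) @ H1 ⇒ out+=-4
tell(8) @ H0 ⇒ log+=8
ask @ H2 ⇒ 1
H0 returns (-9, (8))
H1 returns [-4, (-9, (8))]
H2 returns [-4, (-9, (8))]
= [-4, (-9, (8))]

Answer: (8)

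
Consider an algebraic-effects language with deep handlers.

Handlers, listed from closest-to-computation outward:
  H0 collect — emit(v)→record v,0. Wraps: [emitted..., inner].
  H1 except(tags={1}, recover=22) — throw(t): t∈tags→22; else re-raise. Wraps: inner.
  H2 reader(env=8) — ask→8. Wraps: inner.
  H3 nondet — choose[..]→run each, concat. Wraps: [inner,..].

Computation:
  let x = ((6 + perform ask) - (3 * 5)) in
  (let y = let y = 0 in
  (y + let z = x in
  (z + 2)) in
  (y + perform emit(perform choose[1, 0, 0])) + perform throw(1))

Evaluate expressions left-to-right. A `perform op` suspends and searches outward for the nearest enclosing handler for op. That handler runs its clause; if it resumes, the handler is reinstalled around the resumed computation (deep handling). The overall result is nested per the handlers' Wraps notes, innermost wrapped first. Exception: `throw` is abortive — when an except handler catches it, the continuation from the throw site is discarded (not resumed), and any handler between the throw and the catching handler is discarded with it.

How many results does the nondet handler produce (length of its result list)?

Answer: 3

Working:
ask @ H2 ⇒ 8
choose[1, 0, 0] @ H3
  branch[0] choose=1:
    emit(1) @ H0 ⇒ out+=1
    throw(1) @ H1 caught ⇒ 22
    H2 returns 22
    H3 returns [22]
  branch[1] choose=0:
    emit(0) @ H0 ⇒ out+=0
    throw(1) @ H1 caught ⇒ 22
    H2 returns 22
    H3 returns [22]
  branch[2] choose=0:
    emit(0) @ H0 ⇒ out+=0
    throw(1) @ H1 caught ⇒ 22
    H2 returns 22
    H3 returns [22]
= [22, 22, 22]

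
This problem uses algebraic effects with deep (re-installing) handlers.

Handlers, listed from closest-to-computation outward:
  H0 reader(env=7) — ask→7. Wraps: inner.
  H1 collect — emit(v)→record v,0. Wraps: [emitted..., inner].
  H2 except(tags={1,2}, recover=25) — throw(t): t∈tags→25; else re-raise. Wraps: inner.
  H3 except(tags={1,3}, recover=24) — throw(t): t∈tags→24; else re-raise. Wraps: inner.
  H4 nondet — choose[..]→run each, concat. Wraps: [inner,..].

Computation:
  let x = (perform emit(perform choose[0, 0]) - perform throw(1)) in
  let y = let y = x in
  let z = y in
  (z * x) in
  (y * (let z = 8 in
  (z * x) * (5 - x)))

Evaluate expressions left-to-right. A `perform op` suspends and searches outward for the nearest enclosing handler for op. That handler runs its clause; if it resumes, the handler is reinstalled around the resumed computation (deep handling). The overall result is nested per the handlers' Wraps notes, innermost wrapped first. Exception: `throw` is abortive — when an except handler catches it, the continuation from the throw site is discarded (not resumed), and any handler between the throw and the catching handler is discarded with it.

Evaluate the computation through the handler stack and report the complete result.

Answer: [25, 25]

Working:
choose[0, 0] @ H4
  branch[0] choose=0:
    emit(0) @ H1 ⇒ out+=0
    throw(1) @ H2 caught ⇒ 25
    H3 returns 25
    H4 returns [25]
  branch[1] choose=0:
    emit(0) @ H1 ⇒ out+=0
    throw(1) @ H2 caught ⇒ 25
    H3 returns 25
    H4 returns [25]
= [25, 25]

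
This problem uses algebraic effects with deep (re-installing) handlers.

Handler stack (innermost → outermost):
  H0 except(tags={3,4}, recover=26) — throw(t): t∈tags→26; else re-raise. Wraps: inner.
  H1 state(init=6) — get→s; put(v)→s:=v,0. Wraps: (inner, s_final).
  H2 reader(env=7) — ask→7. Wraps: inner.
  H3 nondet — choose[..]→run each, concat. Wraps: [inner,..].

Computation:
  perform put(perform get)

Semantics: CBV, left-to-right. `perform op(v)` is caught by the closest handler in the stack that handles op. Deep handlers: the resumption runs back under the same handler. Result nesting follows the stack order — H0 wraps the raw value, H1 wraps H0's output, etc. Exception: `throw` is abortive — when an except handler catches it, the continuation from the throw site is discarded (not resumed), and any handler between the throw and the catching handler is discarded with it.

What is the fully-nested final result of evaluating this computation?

Answer: [(0, 6)]

Evaluation trace:
get @ H1 ⇒ 6
put(6) @ H1 ⇒ s:=6
H0 returns 0
H1 returns (0, 6)
H2 returns (0, 6)
H3 returns [(0, 6)]
= [(0, 6)]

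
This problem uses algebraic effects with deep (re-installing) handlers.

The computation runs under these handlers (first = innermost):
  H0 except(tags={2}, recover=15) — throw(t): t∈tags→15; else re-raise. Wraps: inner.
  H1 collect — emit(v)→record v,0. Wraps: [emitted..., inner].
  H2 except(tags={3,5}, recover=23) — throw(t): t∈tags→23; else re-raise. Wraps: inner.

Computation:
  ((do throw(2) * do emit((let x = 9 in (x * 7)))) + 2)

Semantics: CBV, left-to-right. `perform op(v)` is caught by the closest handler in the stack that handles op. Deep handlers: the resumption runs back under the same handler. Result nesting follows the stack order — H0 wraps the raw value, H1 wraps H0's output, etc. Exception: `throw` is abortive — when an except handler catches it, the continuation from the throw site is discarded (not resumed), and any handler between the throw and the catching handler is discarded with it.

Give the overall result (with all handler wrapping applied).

Answer: [15]

Working:
throw(2) @ H0 caught ⇒ 15
H1 returns [15]
H2 returns [15]
= [15]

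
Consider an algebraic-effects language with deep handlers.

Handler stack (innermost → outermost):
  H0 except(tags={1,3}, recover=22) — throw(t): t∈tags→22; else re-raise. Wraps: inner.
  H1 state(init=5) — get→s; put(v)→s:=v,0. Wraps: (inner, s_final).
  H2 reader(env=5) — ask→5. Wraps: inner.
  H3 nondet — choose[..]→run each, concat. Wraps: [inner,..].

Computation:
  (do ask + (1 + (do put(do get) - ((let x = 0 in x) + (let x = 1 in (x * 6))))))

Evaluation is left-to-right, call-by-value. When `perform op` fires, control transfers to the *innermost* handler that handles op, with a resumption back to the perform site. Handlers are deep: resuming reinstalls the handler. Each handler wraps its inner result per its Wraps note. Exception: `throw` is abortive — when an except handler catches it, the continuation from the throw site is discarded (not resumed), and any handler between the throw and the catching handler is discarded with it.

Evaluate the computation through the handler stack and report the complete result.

Answer: [(0, 5)]

Evaluation trace:
ask @ H2 ⇒ 5
get @ H1 ⇒ 5
put(5) @ H1 ⇒ s:=5
H0 returns 0
H1 returns (0, 5)
H2 returns (0, 5)
H3 returns [(0, 5)]
= [(0, 5)]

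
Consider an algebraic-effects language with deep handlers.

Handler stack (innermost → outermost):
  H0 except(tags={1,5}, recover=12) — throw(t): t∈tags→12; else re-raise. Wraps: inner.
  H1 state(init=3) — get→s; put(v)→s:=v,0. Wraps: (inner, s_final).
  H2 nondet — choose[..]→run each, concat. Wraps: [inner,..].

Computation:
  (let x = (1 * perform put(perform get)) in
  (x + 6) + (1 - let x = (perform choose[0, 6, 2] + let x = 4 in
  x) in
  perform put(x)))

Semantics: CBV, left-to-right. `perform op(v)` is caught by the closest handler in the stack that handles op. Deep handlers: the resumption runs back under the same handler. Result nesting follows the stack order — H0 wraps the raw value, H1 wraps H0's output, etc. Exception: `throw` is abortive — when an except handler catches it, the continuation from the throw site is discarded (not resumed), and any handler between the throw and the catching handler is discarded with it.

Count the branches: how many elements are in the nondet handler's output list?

Evaluation trace:
get @ H1 ⇒ 3
put(3) @ H1 ⇒ s:=3
choose[0, 6, 2] @ H2
  branch[0] choose=0:
    put(4) @ H1 ⇒ s:=4
    H0 returns 7
    H1 returns (7, 4)
    H2 returns [(7, 4)]
  branch[1] choose=6:
    put(10) @ H1 ⇒ s:=10
    H0 returns 7
    H1 returns (7, 10)
    H2 returns [(7, 10)]
  branch[2] choose=2:
    put(6) @ H1 ⇒ s:=6
    H0 returns 7
    H1 returns (7, 6)
    H2 returns [(7, 6)]
= [(7, 4), (7, 10), (7, 6)]

Answer: 3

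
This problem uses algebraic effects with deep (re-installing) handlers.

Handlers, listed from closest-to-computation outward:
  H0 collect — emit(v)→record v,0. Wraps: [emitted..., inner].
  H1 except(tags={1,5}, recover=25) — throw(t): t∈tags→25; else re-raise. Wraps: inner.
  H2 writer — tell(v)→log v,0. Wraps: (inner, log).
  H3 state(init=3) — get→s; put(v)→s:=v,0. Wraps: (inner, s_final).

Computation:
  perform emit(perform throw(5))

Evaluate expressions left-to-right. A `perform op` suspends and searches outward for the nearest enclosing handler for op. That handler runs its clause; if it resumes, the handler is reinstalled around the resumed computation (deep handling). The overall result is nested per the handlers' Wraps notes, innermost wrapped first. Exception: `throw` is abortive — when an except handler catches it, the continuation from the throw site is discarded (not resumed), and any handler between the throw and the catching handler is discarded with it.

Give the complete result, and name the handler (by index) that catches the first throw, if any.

Answer: ((25, ()), 3) ; first throw caught by: H1

Step-by-step:
throw(5) @ H1 caught ⇒ 25
H2 returns (25, ())
H3 returns ((25, ()), 3)
= ((25, ()), 3)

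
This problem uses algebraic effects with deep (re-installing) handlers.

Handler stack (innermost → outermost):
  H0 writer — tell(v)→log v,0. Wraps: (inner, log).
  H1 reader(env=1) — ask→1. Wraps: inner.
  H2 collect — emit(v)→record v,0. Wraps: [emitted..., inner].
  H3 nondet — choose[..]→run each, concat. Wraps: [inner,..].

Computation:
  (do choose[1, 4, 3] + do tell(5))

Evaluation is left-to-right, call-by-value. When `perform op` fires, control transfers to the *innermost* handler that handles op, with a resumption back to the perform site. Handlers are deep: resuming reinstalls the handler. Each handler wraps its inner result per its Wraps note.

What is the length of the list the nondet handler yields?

Step-by-step:
choose[1, 4, 3] @ H3
  branch[0] choose=1:
    tell(5) @ H0 ⇒ log+=5
    H0 returns (1, (5))
    H1 returns (1, (5))
    H2 returns [(1, (5))]
    H3 returns [[(1, (5))]]
  branch[1] choose=4:
    tell(5) @ H0 ⇒ log+=5
    H0 returns (4, (5))
    H1 returns (4, (5))
    H2 returns [(4, (5))]
    H3 returns [[(4, (5))]]
  branch[2] choose=3:
    tell(5) @ H0 ⇒ log+=5
    H0 returns (3, (5))
    H1 returns (3, (5))
    H2 returns [(3, (5))]
    H3 returns [[(3, (5))]]
= [[(1, (5))], [(4, (5))], [(3, (5))]]

Answer: 3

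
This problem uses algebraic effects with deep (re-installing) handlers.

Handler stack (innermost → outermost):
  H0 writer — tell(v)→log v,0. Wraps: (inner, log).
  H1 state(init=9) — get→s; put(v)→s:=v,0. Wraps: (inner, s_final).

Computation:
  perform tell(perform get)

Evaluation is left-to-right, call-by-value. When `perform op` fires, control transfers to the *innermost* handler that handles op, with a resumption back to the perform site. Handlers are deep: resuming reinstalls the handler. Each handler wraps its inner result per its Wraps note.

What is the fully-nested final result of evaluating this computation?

Answer: ((0, (9)), 9)

Evaluation trace:
get @ H1 ⇒ 9
tell(9) @ H0 ⇒ log+=9
H0 returns (0, (9))
H1 returns ((0, (9)), 9)
= ((0, (9)), 9)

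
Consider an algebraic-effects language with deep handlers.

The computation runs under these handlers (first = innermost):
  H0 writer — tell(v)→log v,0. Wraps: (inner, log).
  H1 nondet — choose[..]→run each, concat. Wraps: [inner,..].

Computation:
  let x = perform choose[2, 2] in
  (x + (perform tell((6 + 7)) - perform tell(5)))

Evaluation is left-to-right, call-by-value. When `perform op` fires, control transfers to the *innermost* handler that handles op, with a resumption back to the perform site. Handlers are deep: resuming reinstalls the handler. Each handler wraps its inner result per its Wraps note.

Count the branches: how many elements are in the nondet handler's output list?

Answer: 2

Evaluation trace:
choose[2, 2] @ H1
  branch[0] choose=2:
    tell(13) @ H0 ⇒ log+=13
    tell(5) @ H0 ⇒ log+=5
    H0 returns (2, (13, 5))
    H1 returns [(2, (13, 5))]
  branch[1] choose=2:
    tell(13) @ H0 ⇒ log+=13
    tell(5) @ H0 ⇒ log+=5
    H0 returns (2, (13, 5))
    H1 returns [(2, (13, 5))]
= [(2, (13, 5)), (2, (13, 5))]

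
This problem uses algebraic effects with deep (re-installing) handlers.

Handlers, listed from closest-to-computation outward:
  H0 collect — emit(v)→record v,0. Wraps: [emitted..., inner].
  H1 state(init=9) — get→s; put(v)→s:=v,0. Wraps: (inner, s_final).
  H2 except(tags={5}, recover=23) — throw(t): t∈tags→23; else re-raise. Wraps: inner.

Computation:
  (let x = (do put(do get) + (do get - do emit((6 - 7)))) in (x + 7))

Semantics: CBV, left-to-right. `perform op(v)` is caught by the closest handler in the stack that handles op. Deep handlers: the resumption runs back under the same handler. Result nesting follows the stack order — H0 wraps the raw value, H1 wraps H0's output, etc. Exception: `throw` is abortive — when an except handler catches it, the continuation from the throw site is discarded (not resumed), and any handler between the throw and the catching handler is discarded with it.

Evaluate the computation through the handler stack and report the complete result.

Answer: ([-1, 16], 9)

Evaluation trace:
get @ H1 ⇒ 9
put(9) @ H1 ⇒ s:=9
get @ H1 ⇒ 9
emit(-1) @ H0 ⇒ out+=-1
H0 returns [-1, 16]
H1 returns ([-1, 16], 9)
H2 returns ([-1, 16], 9)
= ([-1, 16], 9)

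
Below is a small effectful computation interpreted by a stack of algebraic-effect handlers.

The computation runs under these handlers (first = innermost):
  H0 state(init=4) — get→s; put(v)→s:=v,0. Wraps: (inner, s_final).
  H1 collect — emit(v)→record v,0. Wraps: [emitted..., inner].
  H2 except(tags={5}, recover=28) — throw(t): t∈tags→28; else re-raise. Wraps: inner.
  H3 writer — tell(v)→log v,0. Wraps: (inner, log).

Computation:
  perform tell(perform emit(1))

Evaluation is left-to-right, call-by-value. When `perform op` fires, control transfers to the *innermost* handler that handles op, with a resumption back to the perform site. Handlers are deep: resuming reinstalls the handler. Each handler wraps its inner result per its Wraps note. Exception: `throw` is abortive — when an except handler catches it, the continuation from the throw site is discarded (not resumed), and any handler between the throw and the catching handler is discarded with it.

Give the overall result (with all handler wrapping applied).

Step-by-step:
emit(1) @ H1 ⇒ out+=1
tell(0) @ H3 ⇒ log+=0
H0 returns (0, 4)
H1 returns [1, (0, 4)]
H2 returns [1, (0, 4)]
H3 returns ([1, (0, 4)], (0))
= ([1, (0, 4)], (0))

Answer: ([1, (0, 4)], (0))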